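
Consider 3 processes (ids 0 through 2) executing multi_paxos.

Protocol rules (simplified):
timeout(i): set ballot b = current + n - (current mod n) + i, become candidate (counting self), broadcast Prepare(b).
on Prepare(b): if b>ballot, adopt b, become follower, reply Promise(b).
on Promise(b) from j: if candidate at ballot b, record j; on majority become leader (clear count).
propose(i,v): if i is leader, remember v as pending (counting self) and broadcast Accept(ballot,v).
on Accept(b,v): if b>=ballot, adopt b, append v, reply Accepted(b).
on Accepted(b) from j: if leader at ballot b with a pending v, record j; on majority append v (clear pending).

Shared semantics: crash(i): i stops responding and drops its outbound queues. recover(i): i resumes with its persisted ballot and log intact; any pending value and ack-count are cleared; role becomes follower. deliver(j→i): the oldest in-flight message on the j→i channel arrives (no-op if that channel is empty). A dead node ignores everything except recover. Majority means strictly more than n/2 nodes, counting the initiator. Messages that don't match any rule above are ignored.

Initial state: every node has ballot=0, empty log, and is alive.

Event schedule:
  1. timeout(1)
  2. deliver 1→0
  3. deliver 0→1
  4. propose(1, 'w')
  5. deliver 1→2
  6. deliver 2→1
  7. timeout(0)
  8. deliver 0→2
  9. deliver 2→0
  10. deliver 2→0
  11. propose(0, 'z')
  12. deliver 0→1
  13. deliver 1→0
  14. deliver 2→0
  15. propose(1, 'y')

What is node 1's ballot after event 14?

1. timeout(1):  <1:cand b4 ->
2. deliver 1→0:  <0:foll b4 ->
3. deliver 0→1:  <1:lead b4 ->
4. propose(1,'w'):  nop
5. deliver 1→2:  <2:foll b4 ->
6. deliver 2→1:  nop
7. timeout(0):  <0:cand b6 ->
8. deliver 0→2:  <2:foll b6 ->
9. deliver 2→0:  <0:lead b6 ->
10. deliver 2→0:  nop
11. propose(0,'z'):  nop
12. deliver 0→1:  <1:foll b6 ->
13. deliver 1→0:  nop
14. deliver 2→0:  nop

6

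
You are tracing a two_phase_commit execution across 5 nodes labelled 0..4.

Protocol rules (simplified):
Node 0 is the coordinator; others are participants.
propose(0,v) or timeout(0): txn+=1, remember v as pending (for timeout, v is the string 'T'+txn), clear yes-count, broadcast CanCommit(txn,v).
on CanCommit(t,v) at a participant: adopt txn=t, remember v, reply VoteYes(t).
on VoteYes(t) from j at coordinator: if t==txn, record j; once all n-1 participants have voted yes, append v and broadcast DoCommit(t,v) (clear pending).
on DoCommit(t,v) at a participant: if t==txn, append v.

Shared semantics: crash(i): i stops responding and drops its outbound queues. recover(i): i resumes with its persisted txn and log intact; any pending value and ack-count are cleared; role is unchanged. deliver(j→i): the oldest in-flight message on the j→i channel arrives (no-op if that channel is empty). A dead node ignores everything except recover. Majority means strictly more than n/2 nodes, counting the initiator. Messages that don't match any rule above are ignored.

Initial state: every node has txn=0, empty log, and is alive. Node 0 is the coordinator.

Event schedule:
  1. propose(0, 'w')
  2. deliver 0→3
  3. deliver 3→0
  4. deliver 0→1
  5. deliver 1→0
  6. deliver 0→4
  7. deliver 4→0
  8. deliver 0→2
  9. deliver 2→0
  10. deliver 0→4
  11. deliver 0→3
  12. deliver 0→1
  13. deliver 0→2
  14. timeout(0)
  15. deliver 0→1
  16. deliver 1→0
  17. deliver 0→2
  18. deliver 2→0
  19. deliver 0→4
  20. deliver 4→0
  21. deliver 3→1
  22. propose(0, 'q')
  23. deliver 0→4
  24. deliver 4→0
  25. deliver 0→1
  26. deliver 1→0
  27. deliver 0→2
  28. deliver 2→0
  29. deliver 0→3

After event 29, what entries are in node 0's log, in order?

step 1 propose(0,'w'): 0={coor,t=1,log=-}
step 2 deliver 0→3: 3={part,t=1,log=-}
step 3 deliver 3→0: —
step 4 deliver 0→1: 1={part,t=1,log=-}
step 5 deliver 1→0: —
step 6 deliver 0→4: 4={part,t=1,log=-}
step 7 deliver 4→0: —
step 8 deliver 0→2: 2={part,t=1,log=-}
step 9 deliver 2→0: 0={coor,t=1,log=w}
step 10 deliver 0→4: 4={part,t=1,log=w}
step 11 deliver 0→3: 3={part,t=1,log=w}
step 12 deliver 0→1: 1={part,t=1,log=w}
step 13 deliver 0→2: 2={part,t=1,log=w}
step 14 timeout(0): 0={coor,t=2,log=w}
step 15 deliver 0→1: 1={part,t=2,log=w}
step 16 deliver 1→0: —
step 17 deliver 0→2: 2={part,t=2,log=w}
step 18 deliver 2→0: —
step 19 deliver 0→4: 4={part,t=2,log=w}
step 20 deliver 4→0: —
step 21 deliver 3→1: —
step 22 propose(0,'q'): 0={coor,t=3,log=w}
step 23 deliver 0→4: 4={part,t=3,log=w}
step 24 deliver 4→0: —
step 25 deliver 0→1: 1={part,t=3,log=w}
step 26 deliver 1→0: —
step 27 deliver 0→2: 2={part,t=3,log=w}
step 28 deliver 2→0: —
step 29 deliver 0→3: 3={part,t=2,log=w}

w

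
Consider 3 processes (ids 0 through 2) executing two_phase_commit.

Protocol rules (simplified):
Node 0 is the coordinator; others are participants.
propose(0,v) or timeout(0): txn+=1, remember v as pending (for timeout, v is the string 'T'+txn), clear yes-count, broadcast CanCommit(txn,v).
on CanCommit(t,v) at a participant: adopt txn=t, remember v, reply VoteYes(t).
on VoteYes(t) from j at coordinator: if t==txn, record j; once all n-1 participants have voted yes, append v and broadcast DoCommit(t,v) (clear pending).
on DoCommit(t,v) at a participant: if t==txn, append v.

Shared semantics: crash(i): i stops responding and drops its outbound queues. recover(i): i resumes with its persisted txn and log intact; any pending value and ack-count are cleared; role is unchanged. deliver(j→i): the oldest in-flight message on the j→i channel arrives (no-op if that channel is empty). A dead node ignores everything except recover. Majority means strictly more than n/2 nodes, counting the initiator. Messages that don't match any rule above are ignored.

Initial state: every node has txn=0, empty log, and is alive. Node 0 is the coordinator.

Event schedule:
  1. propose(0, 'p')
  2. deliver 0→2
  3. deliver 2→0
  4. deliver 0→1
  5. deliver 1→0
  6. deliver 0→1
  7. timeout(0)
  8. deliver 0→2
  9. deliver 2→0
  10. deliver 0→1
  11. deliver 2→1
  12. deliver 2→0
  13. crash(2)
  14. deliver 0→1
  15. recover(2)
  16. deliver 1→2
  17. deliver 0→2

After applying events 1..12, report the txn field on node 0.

2

1. propose(0,'p'):  <0:coor t1 ->
2. deliver 0→2:  <2:part t1 ->
3. deliver 2→0:  nop
4. deliver 0→1:  <1:part t1 ->
5. deliver 1→0:  <0:coor t1 p>
6. deliver 0→1:  <1:part t1 p>
7. timeout(0):  <0:coor t2 p>
8. deliver 0→2:  <2:part t1 p>
9. deliver 2→0:  nop
10. deliver 0→1:  <1:part t2 p>
11. deliver 2→1:  nop
12. deliver 2→0:  nop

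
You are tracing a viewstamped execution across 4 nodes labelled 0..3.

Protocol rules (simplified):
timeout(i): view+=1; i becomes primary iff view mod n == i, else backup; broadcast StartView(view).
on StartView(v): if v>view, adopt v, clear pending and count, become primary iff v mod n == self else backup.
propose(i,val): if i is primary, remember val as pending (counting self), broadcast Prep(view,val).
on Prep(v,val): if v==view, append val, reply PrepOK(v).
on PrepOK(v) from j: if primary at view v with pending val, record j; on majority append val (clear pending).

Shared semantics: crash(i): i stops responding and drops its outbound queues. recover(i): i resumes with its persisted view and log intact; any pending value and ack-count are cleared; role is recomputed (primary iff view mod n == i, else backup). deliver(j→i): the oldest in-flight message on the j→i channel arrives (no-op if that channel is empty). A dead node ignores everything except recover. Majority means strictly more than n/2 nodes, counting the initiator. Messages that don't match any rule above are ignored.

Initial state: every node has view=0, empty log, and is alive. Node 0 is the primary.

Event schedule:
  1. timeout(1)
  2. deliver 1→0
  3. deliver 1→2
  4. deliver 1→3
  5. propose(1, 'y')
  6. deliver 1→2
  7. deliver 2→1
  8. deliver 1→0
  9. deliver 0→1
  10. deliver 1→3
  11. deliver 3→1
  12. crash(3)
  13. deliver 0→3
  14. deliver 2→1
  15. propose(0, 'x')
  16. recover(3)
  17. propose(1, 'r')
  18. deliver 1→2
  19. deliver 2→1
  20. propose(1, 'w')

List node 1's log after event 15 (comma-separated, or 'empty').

y

[1] timeout(1) → N1(prim v1 [-])
[2] deliver 1→0 → N0(back v1 [-])
[3] deliver 1→2 → N2(back v1 [-])
[4] deliver 1→3 → N3(back v1 [-])
[5] propose(1,'y') → ∅
[6] deliver 1→2 → N2(back v1 [y])
[7] deliver 2→1 → ∅
[8] deliver 1→0 → N0(back v1 [y])
[9] deliver 0→1 → N1(prim v1 [y])
[10] deliver 1→3 → N3(back v1 [y])
[11] deliver 3→1 → ∅
[12] crash(3) → N3(✗back v1 [y])
[13] deliver 0→3 → ∅
[14] deliver 2→1 → ∅
[15] propose(0,'x') → ∅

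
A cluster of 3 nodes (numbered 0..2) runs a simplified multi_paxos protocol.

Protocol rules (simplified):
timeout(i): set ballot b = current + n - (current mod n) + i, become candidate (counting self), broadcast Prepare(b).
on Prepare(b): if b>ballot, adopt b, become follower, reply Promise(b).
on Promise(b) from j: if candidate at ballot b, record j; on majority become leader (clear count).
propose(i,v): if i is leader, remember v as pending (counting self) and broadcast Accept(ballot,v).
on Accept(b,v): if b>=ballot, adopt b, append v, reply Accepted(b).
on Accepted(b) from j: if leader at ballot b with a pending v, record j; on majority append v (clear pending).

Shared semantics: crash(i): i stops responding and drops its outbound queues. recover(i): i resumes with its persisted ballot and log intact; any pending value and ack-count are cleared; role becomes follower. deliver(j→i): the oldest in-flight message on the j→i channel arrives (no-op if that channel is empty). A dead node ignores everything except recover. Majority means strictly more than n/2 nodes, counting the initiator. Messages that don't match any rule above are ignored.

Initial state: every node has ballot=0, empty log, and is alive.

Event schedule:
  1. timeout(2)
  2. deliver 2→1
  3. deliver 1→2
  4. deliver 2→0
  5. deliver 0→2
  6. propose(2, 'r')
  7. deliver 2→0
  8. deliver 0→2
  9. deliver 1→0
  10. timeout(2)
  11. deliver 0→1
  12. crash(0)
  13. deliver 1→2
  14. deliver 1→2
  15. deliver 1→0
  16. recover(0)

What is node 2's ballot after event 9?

5

after 1 — timeout(2): n2:cand/b5/[-]
after 2 — deliver 2→1: n1:foll/b5/[-]
after 3 — deliver 1→2: n2:lead/b5/[-]
after 4 — deliver 2→0: n0:foll/b5/[-]
after 5 — deliver 0→2: ·
after 6 — propose(2,'r'): ·
after 7 — deliver 2→0: n0:foll/b5/[r]
after 8 — deliver 0→2: n2:lead/b5/[r]
after 9 — deliver 1→0: ·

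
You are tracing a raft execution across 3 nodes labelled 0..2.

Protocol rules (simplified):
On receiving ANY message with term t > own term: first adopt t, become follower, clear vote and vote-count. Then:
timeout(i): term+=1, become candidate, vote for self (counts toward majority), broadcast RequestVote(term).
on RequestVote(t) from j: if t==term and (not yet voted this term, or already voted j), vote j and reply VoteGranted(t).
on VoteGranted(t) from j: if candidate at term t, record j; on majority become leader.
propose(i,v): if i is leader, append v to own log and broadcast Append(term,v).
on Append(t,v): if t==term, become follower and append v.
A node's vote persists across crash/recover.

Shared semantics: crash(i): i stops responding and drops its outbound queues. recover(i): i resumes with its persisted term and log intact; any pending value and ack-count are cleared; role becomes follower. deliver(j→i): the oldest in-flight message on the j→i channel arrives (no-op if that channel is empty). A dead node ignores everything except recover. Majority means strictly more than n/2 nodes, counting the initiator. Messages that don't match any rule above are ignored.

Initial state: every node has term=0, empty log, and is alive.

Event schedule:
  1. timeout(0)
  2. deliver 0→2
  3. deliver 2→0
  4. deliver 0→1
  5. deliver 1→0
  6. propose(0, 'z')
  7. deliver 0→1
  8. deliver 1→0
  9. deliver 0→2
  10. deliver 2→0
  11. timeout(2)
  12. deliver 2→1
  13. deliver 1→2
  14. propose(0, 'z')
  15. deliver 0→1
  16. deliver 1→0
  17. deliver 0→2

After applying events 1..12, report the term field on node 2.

after 1 — timeout(0): n0:cand/t1/[-]
after 2 — deliver 0→2: n2:foll/t1/[-]
after 3 — deliver 2→0: n0:lead/t1/[-]
after 4 — deliver 0→1: n1:foll/t1/[-]
after 5 — deliver 1→0: ·
after 6 — propose(0,'z'): n0:lead/t1/[z]
after 7 — deliver 0→1: n1:foll/t1/[z]
after 8 — deliver 1→0: ·
after 9 — deliver 0→2: n2:foll/t1/[z]
after 10 — deliver 2→0: ·
after 11 — timeout(2): n2:cand/t2/[z]
after 12 — deliver 2→1: n1:foll/t2/[z]

2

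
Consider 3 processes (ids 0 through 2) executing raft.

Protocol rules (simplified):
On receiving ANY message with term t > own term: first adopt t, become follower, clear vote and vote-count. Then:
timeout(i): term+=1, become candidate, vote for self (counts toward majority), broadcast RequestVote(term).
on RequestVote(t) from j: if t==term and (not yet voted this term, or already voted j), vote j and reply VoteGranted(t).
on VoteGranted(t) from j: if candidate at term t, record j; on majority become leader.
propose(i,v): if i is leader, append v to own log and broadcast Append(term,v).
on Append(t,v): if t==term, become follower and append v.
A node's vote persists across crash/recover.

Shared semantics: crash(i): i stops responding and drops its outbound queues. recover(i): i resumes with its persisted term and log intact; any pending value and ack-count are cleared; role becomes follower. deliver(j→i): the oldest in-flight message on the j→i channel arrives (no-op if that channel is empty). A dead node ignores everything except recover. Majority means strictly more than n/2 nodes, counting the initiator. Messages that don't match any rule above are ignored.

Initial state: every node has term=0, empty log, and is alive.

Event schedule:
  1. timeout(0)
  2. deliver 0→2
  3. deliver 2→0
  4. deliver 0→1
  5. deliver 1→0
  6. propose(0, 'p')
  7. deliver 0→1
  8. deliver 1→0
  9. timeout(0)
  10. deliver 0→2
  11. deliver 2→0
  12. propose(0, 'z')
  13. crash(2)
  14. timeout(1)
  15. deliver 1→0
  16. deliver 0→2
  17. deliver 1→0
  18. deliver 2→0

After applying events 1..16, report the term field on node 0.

2

step 1 timeout(0): 0={cand,t=1,log=-}
step 2 deliver 0→2: 2={foll,t=1,log=-}
step 3 deliver 2→0: 0={lead,t=1,log=-}
step 4 deliver 0→1: 1={foll,t=1,log=-}
step 5 deliver 1→0: —
step 6 propose(0,'p'): 0={lead,t=1,log=p}
step 7 deliver 0→1: 1={foll,t=1,log=p}
step 8 deliver 1→0: —
step 9 timeout(0): 0={cand,t=2,log=p}
step 10 deliver 0→2: 2={foll,t=1,log=p}
step 11 deliver 2→0: —
step 12 propose(0,'z'): —
step 13 crash(2): 2={✗foll,t=1,log=p}
step 14 timeout(1): 1={cand,t=2,log=p}
step 15 deliver 1→0: —
step 16 deliver 0→2: —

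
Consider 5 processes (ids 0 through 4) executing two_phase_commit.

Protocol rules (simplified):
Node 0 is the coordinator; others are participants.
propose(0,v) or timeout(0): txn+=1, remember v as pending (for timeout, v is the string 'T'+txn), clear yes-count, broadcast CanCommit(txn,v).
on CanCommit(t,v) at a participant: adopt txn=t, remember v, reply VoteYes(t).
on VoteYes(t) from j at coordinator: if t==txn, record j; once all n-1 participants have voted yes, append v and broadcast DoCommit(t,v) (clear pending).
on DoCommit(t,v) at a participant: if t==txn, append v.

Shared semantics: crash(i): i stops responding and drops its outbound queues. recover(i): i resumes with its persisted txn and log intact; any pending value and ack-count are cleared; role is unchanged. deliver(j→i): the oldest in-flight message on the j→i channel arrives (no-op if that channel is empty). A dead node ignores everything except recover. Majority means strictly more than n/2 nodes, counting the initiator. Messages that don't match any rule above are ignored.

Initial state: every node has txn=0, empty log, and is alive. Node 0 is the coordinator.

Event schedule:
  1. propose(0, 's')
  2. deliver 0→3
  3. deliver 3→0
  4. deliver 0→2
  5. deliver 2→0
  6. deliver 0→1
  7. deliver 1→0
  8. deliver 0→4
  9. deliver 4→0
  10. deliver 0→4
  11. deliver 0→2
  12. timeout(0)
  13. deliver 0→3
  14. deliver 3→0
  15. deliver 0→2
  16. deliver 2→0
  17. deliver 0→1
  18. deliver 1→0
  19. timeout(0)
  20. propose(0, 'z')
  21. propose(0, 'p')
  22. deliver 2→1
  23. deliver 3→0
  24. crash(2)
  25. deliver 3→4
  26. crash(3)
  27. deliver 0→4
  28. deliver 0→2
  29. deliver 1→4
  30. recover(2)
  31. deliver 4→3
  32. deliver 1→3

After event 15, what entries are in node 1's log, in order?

empty

e1 propose(0,'s'): 0[coor,t=1,-]
e2 deliver 0→3: 3[part,t=1,-]
e3 deliver 3→0: ·
e4 deliver 0→2: 2[part,t=1,-]
e5 deliver 2→0: ·
e6 deliver 0→1: 1[part,t=1,-]
e7 deliver 1→0: ·
e8 deliver 0→4: 4[part,t=1,-]
e9 deliver 4→0: 0[coor,t=1,s]
e10 deliver 0→4: 4[part,t=1,s]
e11 deliver 0→2: 2[part,t=1,s]
e12 timeout(0): 0[coor,t=2,s]
e13 deliver 0→3: 3[part,t=1,s]
e14 deliver 3→0: ·
e15 deliver 0→2: 2[part,t=2,s]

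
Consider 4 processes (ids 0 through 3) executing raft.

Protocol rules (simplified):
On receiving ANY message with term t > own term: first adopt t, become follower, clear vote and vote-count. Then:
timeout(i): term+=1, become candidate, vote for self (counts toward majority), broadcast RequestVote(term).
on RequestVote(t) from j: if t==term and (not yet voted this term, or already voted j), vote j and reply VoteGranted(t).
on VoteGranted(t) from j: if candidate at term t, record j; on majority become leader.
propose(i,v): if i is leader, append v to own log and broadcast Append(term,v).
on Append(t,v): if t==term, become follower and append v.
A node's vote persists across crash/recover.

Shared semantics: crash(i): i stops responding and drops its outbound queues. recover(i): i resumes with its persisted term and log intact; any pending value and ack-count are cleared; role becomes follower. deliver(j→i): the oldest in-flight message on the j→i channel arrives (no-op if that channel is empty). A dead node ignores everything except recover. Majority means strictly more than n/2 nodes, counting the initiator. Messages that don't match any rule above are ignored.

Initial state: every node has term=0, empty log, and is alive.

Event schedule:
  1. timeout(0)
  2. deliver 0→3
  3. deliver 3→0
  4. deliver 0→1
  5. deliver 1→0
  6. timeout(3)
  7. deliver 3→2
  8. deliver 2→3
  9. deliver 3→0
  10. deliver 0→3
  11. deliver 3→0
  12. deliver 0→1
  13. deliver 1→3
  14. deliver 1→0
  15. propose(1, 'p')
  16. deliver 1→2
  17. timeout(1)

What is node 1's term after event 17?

2

[1] timeout(0) → N0(cand t1 [-])
[2] deliver 0→3 → N3(foll t1 [-])
[3] deliver 3→0 → ∅
[4] deliver 0→1 → N1(foll t1 [-])
[5] deliver 1→0 → N0(lead t1 [-])
[6] timeout(3) → N3(cand t2 [-])
[7] deliver 3→2 → N2(foll t2 [-])
[8] deliver 2→3 → ∅
[9] deliver 3→0 → N0(foll t2 [-])
[10] deliver 0→3 → N3(lead t2 [-])
[11] deliver 3→0 → ∅
[12] deliver 0→1 → ∅
[13] deliver 1→3 → ∅
[14] deliver 1→0 → ∅
[15] propose(1,'p') → ∅
[16] deliver 1→2 → ∅
[17] timeout(1) → N1(cand t2 [-])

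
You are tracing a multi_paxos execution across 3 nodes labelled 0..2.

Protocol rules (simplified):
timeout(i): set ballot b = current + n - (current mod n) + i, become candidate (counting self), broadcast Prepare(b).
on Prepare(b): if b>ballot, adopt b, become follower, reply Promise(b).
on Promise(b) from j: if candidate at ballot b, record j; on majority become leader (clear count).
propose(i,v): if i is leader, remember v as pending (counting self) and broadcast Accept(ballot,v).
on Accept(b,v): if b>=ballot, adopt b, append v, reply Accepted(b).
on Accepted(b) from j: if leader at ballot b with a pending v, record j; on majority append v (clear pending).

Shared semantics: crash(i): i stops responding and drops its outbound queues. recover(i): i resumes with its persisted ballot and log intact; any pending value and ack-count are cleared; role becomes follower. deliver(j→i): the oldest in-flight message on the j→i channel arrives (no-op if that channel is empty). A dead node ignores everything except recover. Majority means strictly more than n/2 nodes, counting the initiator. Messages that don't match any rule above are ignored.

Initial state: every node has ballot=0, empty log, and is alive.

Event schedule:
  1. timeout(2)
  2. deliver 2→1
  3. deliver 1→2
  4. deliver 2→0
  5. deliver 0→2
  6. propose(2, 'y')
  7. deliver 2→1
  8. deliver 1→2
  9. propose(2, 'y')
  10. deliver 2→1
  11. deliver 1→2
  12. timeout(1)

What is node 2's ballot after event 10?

5

step 1 timeout(2): 2={cand,b=5,log=-}
step 2 deliver 2→1: 1={foll,b=5,log=-}
step 3 deliver 1→2: 2={lead,b=5,log=-}
step 4 deliver 2→0: 0={foll,b=5,log=-}
step 5 deliver 0→2: —
step 6 propose(2,'y'): —
step 7 deliver 2→1: 1={foll,b=5,log=y}
step 8 deliver 1→2: 2={lead,b=5,log=y}
step 9 propose(2,'y'): —
step 10 deliver 2→1: 1={foll,b=5,log=y,y}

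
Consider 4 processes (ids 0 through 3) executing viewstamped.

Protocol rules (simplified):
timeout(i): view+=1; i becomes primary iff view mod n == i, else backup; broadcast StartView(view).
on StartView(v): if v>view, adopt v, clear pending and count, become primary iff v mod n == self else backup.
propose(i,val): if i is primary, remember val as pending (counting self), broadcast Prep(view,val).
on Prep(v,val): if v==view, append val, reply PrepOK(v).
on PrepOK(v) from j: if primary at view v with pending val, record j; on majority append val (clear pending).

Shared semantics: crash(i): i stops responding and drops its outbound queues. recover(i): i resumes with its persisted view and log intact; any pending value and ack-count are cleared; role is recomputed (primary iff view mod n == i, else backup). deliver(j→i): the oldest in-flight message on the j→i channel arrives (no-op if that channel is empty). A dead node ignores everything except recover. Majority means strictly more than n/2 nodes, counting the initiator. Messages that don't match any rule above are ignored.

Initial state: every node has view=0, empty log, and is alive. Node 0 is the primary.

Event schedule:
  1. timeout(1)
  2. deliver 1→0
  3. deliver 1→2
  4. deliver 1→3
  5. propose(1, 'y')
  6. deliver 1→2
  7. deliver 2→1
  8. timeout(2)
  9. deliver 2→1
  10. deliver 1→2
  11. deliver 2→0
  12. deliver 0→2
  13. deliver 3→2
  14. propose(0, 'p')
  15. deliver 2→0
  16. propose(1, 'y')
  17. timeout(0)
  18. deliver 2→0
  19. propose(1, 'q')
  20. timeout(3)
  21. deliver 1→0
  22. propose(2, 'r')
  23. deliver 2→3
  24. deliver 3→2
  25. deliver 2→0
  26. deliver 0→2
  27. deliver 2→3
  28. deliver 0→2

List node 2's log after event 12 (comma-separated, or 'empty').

y

step 1 timeout(1): 1={prim,v=1,log=-}
step 2 deliver 1→0: 0={back,v=1,log=-}
step 3 deliver 1→2: 2={back,v=1,log=-}
step 4 deliver 1→3: 3={back,v=1,log=-}
step 5 propose(1,'y'): —
step 6 deliver 1→2: 2={back,v=1,log=y}
step 7 deliver 2→1: —
step 8 timeout(2): 2={prim,v=2,log=y}
step 9 deliver 2→1: 1={back,v=2,log=-}
step 10 deliver 1→2: —
step 11 deliver 2→0: 0={back,v=2,log=-}
step 12 deliver 0→2: —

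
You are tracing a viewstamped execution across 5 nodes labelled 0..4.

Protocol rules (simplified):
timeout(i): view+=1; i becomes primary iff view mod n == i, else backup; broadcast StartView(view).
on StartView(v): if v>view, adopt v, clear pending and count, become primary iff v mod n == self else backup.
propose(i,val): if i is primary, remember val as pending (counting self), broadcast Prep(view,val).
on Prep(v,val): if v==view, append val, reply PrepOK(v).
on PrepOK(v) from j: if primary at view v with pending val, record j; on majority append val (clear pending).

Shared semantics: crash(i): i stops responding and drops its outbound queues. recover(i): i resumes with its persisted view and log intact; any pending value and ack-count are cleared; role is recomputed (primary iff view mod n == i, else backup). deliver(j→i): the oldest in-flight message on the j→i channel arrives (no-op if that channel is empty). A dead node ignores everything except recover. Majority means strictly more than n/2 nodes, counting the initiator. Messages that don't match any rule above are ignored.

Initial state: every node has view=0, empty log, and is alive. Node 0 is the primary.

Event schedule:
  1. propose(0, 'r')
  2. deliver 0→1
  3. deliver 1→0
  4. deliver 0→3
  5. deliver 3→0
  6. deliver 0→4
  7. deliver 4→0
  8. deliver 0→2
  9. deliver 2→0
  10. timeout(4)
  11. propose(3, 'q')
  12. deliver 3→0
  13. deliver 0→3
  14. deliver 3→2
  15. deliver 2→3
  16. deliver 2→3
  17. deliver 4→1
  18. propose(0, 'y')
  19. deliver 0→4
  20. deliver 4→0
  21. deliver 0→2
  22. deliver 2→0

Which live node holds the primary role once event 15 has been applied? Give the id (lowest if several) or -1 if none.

0

[1] propose(0,'r') → ∅
[2] deliver 0→1 → N1(back v0 [r])
[3] deliver 1→0 → ∅
[4] deliver 0→3 → N3(back v0 [r])
[5] deliver 3→0 → N0(prim v0 [r])
[6] deliver 0→4 → N4(back v0 [r])
[7] deliver 4→0 → ∅
[8] deliver 0→2 → N2(back v0 [r])
[9] deliver 2→0 → ∅
[10] timeout(4) → N4(back v1 [r])
[11] propose(3,'q') → ∅
[12] deliver 3→0 → ∅
[13] deliver 0→3 → ∅
[14] deliver 3→2 → ∅
[15] deliver 2→3 → ∅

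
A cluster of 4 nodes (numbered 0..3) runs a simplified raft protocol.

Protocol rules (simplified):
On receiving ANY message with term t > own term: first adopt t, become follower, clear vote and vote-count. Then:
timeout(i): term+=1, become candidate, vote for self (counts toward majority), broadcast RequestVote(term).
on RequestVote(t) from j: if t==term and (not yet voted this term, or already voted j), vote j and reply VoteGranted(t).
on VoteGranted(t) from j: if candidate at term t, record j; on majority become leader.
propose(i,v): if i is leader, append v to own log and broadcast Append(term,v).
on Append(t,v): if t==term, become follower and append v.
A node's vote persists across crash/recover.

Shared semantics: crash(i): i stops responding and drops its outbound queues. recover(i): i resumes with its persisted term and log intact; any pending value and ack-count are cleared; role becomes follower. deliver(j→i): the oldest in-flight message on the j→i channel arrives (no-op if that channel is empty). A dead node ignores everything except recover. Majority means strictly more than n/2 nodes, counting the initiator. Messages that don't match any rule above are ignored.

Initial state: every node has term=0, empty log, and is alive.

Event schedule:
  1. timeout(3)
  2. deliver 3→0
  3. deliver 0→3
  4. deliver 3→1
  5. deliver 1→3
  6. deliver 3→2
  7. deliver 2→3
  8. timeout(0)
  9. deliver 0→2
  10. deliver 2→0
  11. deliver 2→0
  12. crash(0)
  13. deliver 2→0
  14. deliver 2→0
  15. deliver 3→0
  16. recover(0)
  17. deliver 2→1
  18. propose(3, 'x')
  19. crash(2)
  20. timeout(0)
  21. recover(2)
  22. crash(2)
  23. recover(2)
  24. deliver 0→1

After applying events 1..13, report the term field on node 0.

e1 timeout(3): 3[cand,t=1,-]
e2 deliver 3→0: 0[foll,t=1,-]
e3 deliver 0→3: ·
e4 deliver 3→1: 1[foll,t=1,-]
e5 deliver 1→3: 3[lead,t=1,-]
e6 deliver 3→2: 2[foll,t=1,-]
e7 deliver 2→3: ·
e8 timeout(0): 0[cand,t=2,-]
e9 deliver 0→2: 2[foll,t=2,-]
e10 deliver 2→0: ·
e11 deliver 2→0: ·
e12 crash(0): 0[✗cand,t=2,-]
e13 deliver 2→0: ·

2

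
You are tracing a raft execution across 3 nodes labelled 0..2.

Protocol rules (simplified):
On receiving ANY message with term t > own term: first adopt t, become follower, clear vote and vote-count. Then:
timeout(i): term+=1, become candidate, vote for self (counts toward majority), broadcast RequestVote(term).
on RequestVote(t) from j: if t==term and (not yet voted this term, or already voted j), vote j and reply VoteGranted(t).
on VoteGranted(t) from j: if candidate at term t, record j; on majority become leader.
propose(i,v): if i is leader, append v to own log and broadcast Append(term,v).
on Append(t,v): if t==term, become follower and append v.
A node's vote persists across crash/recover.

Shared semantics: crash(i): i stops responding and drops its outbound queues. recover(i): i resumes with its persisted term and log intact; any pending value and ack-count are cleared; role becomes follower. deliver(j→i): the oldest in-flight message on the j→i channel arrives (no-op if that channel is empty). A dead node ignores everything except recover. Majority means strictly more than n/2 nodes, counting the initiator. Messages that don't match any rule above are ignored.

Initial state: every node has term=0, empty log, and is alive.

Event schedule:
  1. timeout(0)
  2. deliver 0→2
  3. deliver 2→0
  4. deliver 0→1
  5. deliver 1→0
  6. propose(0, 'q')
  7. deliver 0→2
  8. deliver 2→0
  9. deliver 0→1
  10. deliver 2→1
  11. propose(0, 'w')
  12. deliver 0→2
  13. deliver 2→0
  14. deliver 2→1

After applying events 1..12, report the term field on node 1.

1

step 1 timeout(0): 0={cand,t=1,log=-}
step 2 deliver 0→2: 2={foll,t=1,log=-}
step 3 deliver 2→0: 0={lead,t=1,log=-}
step 4 deliver 0→1: 1={foll,t=1,log=-}
step 5 deliver 1→0: —
step 6 propose(0,'q'): 0={lead,t=1,log=q}
step 7 deliver 0→2: 2={foll,t=1,log=q}
step 8 deliver 2→0: —
step 9 deliver 0→1: 1={foll,t=1,log=q}
step 10 deliver 2→1: —
step 11 propose(0,'w'): 0={lead,t=1,log=q,w}
step 12 deliver 0→2: 2={foll,t=1,log=q,w}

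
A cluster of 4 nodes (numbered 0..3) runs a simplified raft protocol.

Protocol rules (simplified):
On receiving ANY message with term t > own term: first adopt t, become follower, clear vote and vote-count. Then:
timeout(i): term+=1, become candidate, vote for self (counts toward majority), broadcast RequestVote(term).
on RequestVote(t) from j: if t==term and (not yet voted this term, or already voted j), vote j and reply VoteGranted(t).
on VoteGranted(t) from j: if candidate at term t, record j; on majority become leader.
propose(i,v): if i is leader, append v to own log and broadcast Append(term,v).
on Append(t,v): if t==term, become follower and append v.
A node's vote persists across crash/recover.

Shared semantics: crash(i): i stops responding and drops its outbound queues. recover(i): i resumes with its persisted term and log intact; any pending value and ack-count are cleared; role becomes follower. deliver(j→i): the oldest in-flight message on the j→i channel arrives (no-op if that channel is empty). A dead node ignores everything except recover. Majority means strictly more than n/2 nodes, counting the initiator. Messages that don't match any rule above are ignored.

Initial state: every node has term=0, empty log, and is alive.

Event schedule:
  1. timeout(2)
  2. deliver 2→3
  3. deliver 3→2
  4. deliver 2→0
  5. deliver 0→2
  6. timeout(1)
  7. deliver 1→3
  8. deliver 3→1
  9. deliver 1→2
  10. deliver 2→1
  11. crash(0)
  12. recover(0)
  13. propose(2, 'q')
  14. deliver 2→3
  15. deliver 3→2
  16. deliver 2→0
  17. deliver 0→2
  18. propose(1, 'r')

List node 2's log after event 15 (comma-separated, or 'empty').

q

1. timeout(2):  <2:cand t1 ->
2. deliver 2→3:  <3:foll t1 ->
3. deliver 3→2:  nop
4. deliver 2→0:  <0:foll t1 ->
5. deliver 0→2:  <2:lead t1 ->
6. timeout(1):  <1:cand t1 ->
7. deliver 1→3:  nop
8. deliver 3→1:  nop
9. deliver 1→2:  nop
10. deliver 2→1:  nop
11. crash(0):  <0:✗foll t1 ->
12. recover(0):  <0:foll t1 ->
13. propose(2,'q'):  <2:lead t1 q>
14. deliver 2→3:  <3:foll t1 q>
15. deliver 3→2:  nop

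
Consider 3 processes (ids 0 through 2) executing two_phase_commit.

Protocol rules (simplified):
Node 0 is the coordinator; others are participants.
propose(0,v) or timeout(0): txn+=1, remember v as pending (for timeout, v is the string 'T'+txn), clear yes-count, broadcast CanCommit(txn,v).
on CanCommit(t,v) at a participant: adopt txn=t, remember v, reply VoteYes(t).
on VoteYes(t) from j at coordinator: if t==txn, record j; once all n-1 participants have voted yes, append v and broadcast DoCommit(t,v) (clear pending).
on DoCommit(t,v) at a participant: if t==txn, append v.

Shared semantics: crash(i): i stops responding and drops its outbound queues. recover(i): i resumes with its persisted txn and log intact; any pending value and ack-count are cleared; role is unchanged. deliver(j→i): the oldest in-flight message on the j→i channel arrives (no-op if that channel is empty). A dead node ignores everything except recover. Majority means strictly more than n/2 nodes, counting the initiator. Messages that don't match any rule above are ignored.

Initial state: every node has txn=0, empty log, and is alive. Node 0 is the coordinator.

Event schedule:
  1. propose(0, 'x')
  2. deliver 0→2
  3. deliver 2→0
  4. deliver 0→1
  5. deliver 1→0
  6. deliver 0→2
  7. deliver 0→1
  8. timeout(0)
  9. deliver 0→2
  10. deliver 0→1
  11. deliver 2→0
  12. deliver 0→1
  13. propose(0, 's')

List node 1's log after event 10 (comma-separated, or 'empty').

e1 propose(0,'x'): 0[coor,t=1,-]
e2 deliver 0→2: 2[part,t=1,-]
e3 deliver 2→0: ·
e4 deliver 0→1: 1[part,t=1,-]
e5 deliver 1→0: 0[coor,t=1,x]
e6 deliver 0→2: 2[part,t=1,x]
e7 deliver 0→1: 1[part,t=1,x]
e8 timeout(0): 0[coor,t=2,x]
e9 deliver 0→2: 2[part,t=2,x]
e10 deliver 0→1: 1[part,t=2,x]

x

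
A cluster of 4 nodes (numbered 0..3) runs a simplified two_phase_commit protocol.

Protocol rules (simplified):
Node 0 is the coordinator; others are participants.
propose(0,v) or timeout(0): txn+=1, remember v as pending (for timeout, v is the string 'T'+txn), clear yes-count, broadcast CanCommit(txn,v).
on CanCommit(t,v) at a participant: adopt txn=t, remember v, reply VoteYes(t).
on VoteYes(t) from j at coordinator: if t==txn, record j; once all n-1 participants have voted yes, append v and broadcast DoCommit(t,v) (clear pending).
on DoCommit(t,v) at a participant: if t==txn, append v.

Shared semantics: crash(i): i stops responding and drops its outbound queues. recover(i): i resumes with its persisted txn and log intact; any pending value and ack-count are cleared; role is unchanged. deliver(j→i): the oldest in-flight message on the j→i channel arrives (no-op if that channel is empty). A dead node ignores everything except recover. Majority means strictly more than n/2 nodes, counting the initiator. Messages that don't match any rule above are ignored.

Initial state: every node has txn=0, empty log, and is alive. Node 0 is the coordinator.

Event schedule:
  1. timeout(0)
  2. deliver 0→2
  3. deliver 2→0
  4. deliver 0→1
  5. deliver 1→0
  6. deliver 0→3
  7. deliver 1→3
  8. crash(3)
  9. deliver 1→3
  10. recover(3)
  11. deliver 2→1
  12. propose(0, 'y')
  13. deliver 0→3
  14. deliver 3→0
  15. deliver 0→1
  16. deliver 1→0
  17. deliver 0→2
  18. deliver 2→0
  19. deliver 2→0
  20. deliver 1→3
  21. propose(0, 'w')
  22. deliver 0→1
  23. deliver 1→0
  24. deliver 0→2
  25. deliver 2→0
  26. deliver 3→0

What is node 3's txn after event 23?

2

after 1 — timeout(0): n0:coor/t1/[-]
after 2 — deliver 0→2: n2:part/t1/[-]
after 3 — deliver 2→0: ·
after 4 — deliver 0→1: n1:part/t1/[-]
after 5 — deliver 1→0: ·
after 6 — deliver 0→3: n3:part/t1/[-]
after 7 — deliver 1→3: ·
after 8 — crash(3): n3:✗part/t1/[-]
after 9 — deliver 1→3: ·
after 10 — recover(3): n3:part/t1/[-]
after 11 — deliver 2→1: ·
after 12 — propose(0,'y'): n0:coor/t2/[-]
after 13 — deliver 0→3: n3:part/t2/[-]
after 14 — deliver 3→0: ·
after 15 — deliver 0→1: n1:part/t2/[-]
after 16 — deliver 1→0: ·
after 17 — deliver 0→2: n2:part/t2/[-]
after 18 — deliver 2→0: n0:coor/t2/[y]
after 19 — deliver 2→0: ·
after 20 — deliver 1→3: ·
after 21 — propose(0,'w'): n0:coor/t3/[y]
after 22 — deliver 0→1: n1:part/t2/[y]
after 23 — deliver 1→0: ·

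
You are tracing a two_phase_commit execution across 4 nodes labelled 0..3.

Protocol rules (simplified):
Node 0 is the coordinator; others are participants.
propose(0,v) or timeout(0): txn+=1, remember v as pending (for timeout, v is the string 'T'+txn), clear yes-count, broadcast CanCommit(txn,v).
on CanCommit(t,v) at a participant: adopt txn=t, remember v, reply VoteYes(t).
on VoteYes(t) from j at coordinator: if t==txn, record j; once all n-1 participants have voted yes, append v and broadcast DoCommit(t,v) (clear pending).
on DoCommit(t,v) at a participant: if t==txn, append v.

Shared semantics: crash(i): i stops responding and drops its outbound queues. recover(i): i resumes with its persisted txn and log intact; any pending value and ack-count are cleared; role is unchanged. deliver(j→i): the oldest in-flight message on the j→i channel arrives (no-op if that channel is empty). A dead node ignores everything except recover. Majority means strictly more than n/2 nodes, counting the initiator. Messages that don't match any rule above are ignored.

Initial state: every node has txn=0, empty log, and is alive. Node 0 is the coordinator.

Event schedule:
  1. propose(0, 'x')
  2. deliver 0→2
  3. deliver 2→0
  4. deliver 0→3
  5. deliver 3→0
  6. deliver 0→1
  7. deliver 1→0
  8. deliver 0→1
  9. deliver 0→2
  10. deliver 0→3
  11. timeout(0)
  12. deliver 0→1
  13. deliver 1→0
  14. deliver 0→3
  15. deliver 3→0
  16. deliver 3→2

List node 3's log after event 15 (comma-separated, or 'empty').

x

step 1 propose(0,'x'): 0={coor,t=1,log=-}
step 2 deliver 0→2: 2={part,t=1,log=-}
step 3 deliver 2→0: —
step 4 deliver 0→3: 3={part,t=1,log=-}
step 5 deliver 3→0: —
step 6 deliver 0→1: 1={part,t=1,log=-}
step 7 deliver 1→0: 0={coor,t=1,log=x}
step 8 deliver 0→1: 1={part,t=1,log=x}
step 9 deliver 0→2: 2={part,t=1,log=x}
step 10 deliver 0→3: 3={part,t=1,log=x}
step 11 timeout(0): 0={coor,t=2,log=x}
step 12 deliver 0→1: 1={part,t=2,log=x}
step 13 deliver 1→0: —
step 14 deliver 0→3: 3={part,t=2,log=x}
step 15 deliver 3→0: —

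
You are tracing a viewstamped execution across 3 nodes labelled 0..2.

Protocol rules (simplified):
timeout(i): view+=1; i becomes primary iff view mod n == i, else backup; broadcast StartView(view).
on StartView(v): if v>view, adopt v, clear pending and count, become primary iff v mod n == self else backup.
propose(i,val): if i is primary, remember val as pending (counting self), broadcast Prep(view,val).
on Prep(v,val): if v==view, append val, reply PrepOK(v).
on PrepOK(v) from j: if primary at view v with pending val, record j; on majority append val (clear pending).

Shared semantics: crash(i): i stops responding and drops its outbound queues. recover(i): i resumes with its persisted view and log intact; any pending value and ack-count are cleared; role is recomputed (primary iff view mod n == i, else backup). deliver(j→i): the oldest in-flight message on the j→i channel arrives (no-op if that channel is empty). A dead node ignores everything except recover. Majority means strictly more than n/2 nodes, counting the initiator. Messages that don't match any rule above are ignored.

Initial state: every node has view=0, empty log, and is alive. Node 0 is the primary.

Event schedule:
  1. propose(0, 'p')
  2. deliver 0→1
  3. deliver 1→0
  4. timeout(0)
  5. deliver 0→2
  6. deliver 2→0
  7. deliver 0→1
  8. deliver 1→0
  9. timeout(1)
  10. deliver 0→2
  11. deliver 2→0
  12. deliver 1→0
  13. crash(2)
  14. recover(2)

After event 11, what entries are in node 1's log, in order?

p

e1 propose(0,'p'): ·
e2 deliver 0→1: 1[back,v=0,p]
e3 deliver 1→0: 0[prim,v=0,p]
e4 timeout(0): 0[back,v=1,p]
e5 deliver 0→2: 2[back,v=0,p]
e6 deliver 2→0: ·
e7 deliver 0→1: 1[prim,v=1,p]
e8 deliver 1→0: ·
e9 timeout(1): 1[back,v=2,p]
e10 deliver 0→2: 2[back,v=1,p]
e11 deliver 2→0: ·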